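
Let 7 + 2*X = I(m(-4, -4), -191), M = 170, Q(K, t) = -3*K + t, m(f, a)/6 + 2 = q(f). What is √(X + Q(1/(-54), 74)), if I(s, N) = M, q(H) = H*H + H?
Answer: 10*√14/3 ≈ 12.472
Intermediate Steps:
q(H) = H + H² (q(H) = H² + H = H + H²)
m(f, a) = -12 + 6*f*(1 + f) (m(f, a) = -12 + 6*(f*(1 + f)) = -12 + 6*f*(1 + f))
Q(K, t) = t - 3*K
I(s, N) = 170
X = 163/2 (X = -7/2 + (½)*170 = -7/2 + 85 = 163/2 ≈ 81.500)
√(X + Q(1/(-54), 74)) = √(163/2 + (74 - 3/(-54))) = √(163/2 + (74 - 3*(-1/54))) = √(163/2 + (74 + 1/18)) = √(163/2 + 1333/18) = √(1400/9) = 10*√14/3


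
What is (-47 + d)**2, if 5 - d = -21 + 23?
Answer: 1936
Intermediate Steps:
d = 3 (d = 5 - (-21 + 23) = 5 - 1*2 = 5 - 2 = 3)
(-47 + d)**2 = (-47 + 3)**2 = (-44)**2 = 1936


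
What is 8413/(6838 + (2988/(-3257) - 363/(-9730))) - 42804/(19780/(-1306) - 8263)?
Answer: 258531971365498198/40387970715558631 ≈ 6.4012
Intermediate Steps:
8413/(6838 + (2988/(-3257) - 363/(-9730))) - 42804/(19780/(-1306) - 8263) = 8413/(6838 + (2988*(-1/3257) - 363*(-1/9730))) - 42804/(19780*(-1/1306) - 8263) = 8413/(6838 + (-2988/3257 + 363/9730)) - 42804/(-9890/653 - 8263) = 8413/(6838 - 27890949/31690610) - 42804/(-5405629/653) = 8413/(216672500231/31690610) - 42804*(-653/5405629) = 8413*(31690610/216672500231) + 963828/186401 = 266613101930/216672500231 + 963828/186401 = 258531971365498198/40387970715558631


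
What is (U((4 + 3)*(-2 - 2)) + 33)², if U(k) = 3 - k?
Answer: 4096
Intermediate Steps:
(U((4 + 3)*(-2 - 2)) + 33)² = ((3 - (4 + 3)*(-2 - 2)) + 33)² = ((3 - 7*(-4)) + 33)² = ((3 - 1*(-28)) + 33)² = ((3 + 28) + 33)² = (31 + 33)² = 64² = 4096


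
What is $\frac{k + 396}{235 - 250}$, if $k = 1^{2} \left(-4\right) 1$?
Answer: $- \frac{392}{15} \approx -26.133$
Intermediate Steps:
$k = -4$ ($k = 1 \left(-4\right) 1 = \left(-4\right) 1 = -4$)
$\frac{k + 396}{235 - 250} = \frac{-4 + 396}{235 - 250} = \frac{392}{-15} = 392 \left(- \frac{1}{15}\right) = - \frac{392}{15}$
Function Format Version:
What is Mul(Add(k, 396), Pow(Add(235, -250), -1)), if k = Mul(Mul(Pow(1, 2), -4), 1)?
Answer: Rational(-392, 15) ≈ -26.133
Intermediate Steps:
k = -4 (k = Mul(Mul(1, -4), 1) = Mul(-4, 1) = -4)
Mul(Add(k, 396), Pow(Add(235, -250), -1)) = Mul(Add(-4, 396), Pow(Add(235, -250), -1)) = Mul(392, Pow(-15, -1)) = Mul(392, Rational(-1, 15)) = Rational(-392, 15)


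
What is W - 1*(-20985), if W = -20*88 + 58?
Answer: 19283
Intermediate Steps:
W = -1702 (W = -1760 + 58 = -1702)
W - 1*(-20985) = -1702 - 1*(-20985) = -1702 + 20985 = 19283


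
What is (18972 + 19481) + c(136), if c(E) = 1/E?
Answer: 5229609/136 ≈ 38453.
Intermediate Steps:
(18972 + 19481) + c(136) = (18972 + 19481) + 1/136 = 38453 + 1/136 = 5229609/136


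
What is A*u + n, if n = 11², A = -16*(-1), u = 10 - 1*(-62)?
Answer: 1273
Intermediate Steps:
u = 72 (u = 10 + 62 = 72)
A = 16
n = 121
A*u + n = 16*72 + 121 = 1152 + 121 = 1273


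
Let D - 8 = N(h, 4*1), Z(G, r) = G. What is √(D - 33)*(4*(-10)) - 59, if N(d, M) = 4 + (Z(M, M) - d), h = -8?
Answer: -59 - 120*I ≈ -59.0 - 120.0*I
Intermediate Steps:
N(d, M) = 4 + M - d (N(d, M) = 4 + (M - d) = 4 + M - d)
D = 24 (D = 8 + (4 + 4*1 - 1*(-8)) = 8 + (4 + 4 + 8) = 8 + 16 = 24)
√(D - 33)*(4*(-10)) - 59 = √(24 - 33)*(4*(-10)) - 59 = √(-9)*(-40) - 59 = (3*I)*(-40) - 59 = -120*I - 59 = -59 - 120*I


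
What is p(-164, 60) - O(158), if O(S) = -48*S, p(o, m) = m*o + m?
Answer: -2196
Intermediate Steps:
p(o, m) = m + m*o
p(-164, 60) - O(158) = 60*(1 - 164) - (-48)*158 = 60*(-163) - 1*(-7584) = -9780 + 7584 = -2196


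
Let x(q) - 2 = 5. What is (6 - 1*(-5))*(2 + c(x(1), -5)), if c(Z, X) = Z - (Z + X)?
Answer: 77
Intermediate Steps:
x(q) = 7 (x(q) = 2 + 5 = 7)
c(Z, X) = -X (c(Z, X) = Z - (X + Z) = Z + (-X - Z) = -X)
(6 - 1*(-5))*(2 + c(x(1), -5)) = (6 - 1*(-5))*(2 - 1*(-5)) = (6 + 5)*(2 + 5) = 11*7 = 77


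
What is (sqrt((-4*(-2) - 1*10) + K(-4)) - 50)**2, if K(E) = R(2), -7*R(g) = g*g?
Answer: 17482/7 - 300*I*sqrt(14)/7 ≈ 2497.4 - 160.36*I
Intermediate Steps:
R(g) = -g**2/7 (R(g) = -g*g/7 = -g**2/7)
K(E) = -4/7 (K(E) = -1/7*2**2 = -1/7*4 = -4/7)
(sqrt((-4*(-2) - 1*10) + K(-4)) - 50)**2 = (sqrt((-4*(-2) - 1*10) - 4/7) - 50)**2 = (sqrt((8 - 10) - 4/7) - 50)**2 = (sqrt(-2 - 4/7) - 50)**2 = (sqrt(-18/7) - 50)**2 = (3*I*sqrt(14)/7 - 50)**2 = (-50 + 3*I*sqrt(14)/7)**2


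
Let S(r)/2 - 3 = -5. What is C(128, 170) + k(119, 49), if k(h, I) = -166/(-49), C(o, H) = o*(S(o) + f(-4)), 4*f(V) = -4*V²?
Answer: -125274/49 ≈ -2556.6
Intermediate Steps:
f(V) = -V² (f(V) = (-4*V²)/4 = -V²)
S(r) = -4 (S(r) = 6 + 2*(-5) = 6 - 10 = -4)
C(o, H) = -20*o (C(o, H) = o*(-4 - 1*(-4)²) = o*(-4 - 1*16) = o*(-4 - 16) = o*(-20) = -20*o)
k(h, I) = 166/49 (k(h, I) = -166*(-1/49) = 166/49)
C(128, 170) + k(119, 49) = -20*128 + 166/49 = -2560 + 166/49 = -125274/49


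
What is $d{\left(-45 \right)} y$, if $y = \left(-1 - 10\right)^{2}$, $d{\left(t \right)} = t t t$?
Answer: $-11026125$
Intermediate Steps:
$d{\left(t \right)} = t^{3}$ ($d{\left(t \right)} = t^{2} t = t^{3}$)
$y = 121$ ($y = \left(-11\right)^{2} = 121$)
$d{\left(-45 \right)} y = \left(-45\right)^{3} \cdot 121 = \left(-91125\right) 121 = -11026125$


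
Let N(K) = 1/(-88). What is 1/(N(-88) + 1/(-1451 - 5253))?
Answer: -73744/849 ≈ -86.860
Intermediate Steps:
N(K) = -1/88
1/(N(-88) + 1/(-1451 - 5253)) = 1/(-1/88 + 1/(-1451 - 5253)) = 1/(-1/88 + 1/(-6704)) = 1/(-1/88 - 1/6704) = 1/(-849/73744) = -73744/849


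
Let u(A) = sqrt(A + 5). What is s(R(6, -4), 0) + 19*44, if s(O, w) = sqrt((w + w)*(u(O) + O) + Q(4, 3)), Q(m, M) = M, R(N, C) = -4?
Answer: 836 + sqrt(3) ≈ 837.73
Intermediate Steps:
u(A) = sqrt(5 + A)
s(O, w) = sqrt(3 + 2*w*(O + sqrt(5 + O))) (s(O, w) = sqrt((w + w)*(sqrt(5 + O) + O) + 3) = sqrt((2*w)*(O + sqrt(5 + O)) + 3) = sqrt(2*w*(O + sqrt(5 + O)) + 3) = sqrt(3 + 2*w*(O + sqrt(5 + O))))
s(R(6, -4), 0) + 19*44 = sqrt(3 + 2*(-4)*0 + 2*0*sqrt(5 - 4)) + 19*44 = sqrt(3 + 0 + 2*0*sqrt(1)) + 836 = sqrt(3 + 0 + 2*0*1) + 836 = sqrt(3 + 0 + 0) + 836 = sqrt(3) + 836 = 836 + sqrt(3)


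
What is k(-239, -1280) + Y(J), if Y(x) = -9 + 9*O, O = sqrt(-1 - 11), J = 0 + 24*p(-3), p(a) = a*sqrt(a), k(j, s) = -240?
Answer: -249 + 18*I*sqrt(3) ≈ -249.0 + 31.177*I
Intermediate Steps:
p(a) = a**(3/2)
J = -72*I*sqrt(3) (J = 0 + 24*(-3)**(3/2) = 0 + 24*(-3*I*sqrt(3)) = 0 - 72*I*sqrt(3) = -72*I*sqrt(3) ≈ -124.71*I)
O = 2*I*sqrt(3) (O = sqrt(-12) = 2*I*sqrt(3) ≈ 3.4641*I)
Y(x) = -9 + 18*I*sqrt(3) (Y(x) = -9 + 9*(2*I*sqrt(3)) = -9 + 18*I*sqrt(3))
k(-239, -1280) + Y(J) = -240 + (-9 + 18*I*sqrt(3)) = -249 + 18*I*sqrt(3)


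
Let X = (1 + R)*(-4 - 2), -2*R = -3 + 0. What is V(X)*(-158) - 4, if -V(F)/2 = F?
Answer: -4744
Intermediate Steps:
R = 3/2 (R = -(-3 + 0)/2 = -1/2*(-3) = 3/2 ≈ 1.5000)
X = -15 (X = (1 + 3/2)*(-4 - 2) = (5/2)*(-6) = -15)
V(F) = -2*F
V(X)*(-158) - 4 = -2*(-15)*(-158) - 4 = 30*(-158) - 4 = -4740 - 4 = -4744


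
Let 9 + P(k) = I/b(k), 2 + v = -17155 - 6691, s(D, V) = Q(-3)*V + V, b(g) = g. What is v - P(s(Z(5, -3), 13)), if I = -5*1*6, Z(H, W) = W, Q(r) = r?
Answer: -309922/13 ≈ -23840.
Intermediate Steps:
I = -30 (I = -5*6 = -30)
s(D, V) = -2*V (s(D, V) = -3*V + V = -2*V)
v = -23848 (v = -2 + (-17155 - 6691) = -2 - 23846 = -23848)
P(k) = -9 - 30/k
v - P(s(Z(5, -3), 13)) = -23848 - (-9 - 30/((-2*13))) = -23848 - (-9 - 30/(-26)) = -23848 - (-9 - 30*(-1/26)) = -23848 - (-9 + 15/13) = -23848 - 1*(-102/13) = -23848 + 102/13 = -309922/13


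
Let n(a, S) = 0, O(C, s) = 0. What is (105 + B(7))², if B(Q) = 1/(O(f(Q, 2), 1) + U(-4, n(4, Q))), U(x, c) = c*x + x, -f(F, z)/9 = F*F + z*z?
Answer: 175561/16 ≈ 10973.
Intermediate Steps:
f(F, z) = -9*F² - 9*z² (f(F, z) = -9*(F*F + z*z) = -9*(F² + z²) = -9*F² - 9*z²)
U(x, c) = x + c*x
B(Q) = -¼ (B(Q) = 1/(0 - 4*(1 + 0)) = 1/(0 - 4*1) = 1/(0 - 4) = 1/(-4) = -¼)
(105 + B(7))² = (105 - ¼)² = (419/4)² = 175561/16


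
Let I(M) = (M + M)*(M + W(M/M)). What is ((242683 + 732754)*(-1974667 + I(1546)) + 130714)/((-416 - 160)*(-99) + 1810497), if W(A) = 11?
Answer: 2769828600863/1867521 ≈ 1.4832e+6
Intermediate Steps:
I(M) = 2*M*(11 + M) (I(M) = (M + M)*(M + 11) = (2*M)*(11 + M) = 2*M*(11 + M))
((242683 + 732754)*(-1974667 + I(1546)) + 130714)/((-416 - 160)*(-99) + 1810497) = ((242683 + 732754)*(-1974667 + 2*1546*(11 + 1546)) + 130714)/((-416 - 160)*(-99) + 1810497) = (975437*(-1974667 + 2*1546*1557) + 130714)/(-576*(-99) + 1810497) = (975437*(-1974667 + 4814244) + 130714)/(57024 + 1810497) = (975437*2839577 + 130714)/1867521 = (2769828470149 + 130714)*(1/1867521) = 2769828600863*(1/1867521) = 2769828600863/1867521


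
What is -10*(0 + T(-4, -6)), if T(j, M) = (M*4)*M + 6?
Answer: -1500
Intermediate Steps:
T(j, M) = 6 + 4*M² (T(j, M) = (4*M)*M + 6 = 4*M² + 6 = 6 + 4*M²)
-10*(0 + T(-4, -6)) = -10*(0 + (6 + 4*(-6)²)) = -10*(0 + (6 + 4*36)) = -10*(0 + (6 + 144)) = -10*(0 + 150) = -10*150 = -1500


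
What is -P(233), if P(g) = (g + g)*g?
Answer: -108578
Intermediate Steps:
P(g) = 2*g² (P(g) = (2*g)*g = 2*g²)
-P(233) = -2*233² = -2*54289 = -1*108578 = -108578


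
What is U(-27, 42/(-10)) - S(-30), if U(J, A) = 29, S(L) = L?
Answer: 59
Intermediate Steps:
U(-27, 42/(-10)) - S(-30) = 29 - 1*(-30) = 29 + 30 = 59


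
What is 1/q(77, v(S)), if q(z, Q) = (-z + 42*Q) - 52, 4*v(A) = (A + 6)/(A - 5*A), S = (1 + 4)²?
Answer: -200/26451 ≈ -0.0075611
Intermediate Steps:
S = 25 (S = 5² = 25)
v(A) = -(6 + A)/(16*A) (v(A) = ((A + 6)/(A - 5*A))/4 = ((6 + A)/((-4*A)))/4 = ((6 + A)*(-1/(4*A)))/4 = (-(6 + A)/(4*A))/4 = -(6 + A)/(16*A))
q(z, Q) = -52 - z + 42*Q
1/q(77, v(S)) = 1/(-52 - 1*77 + 42*((1/16)*(-6 - 1*25)/25)) = 1/(-52 - 77 + 42*((1/16)*(1/25)*(-6 - 25))) = 1/(-52 - 77 + 42*((1/16)*(1/25)*(-31))) = 1/(-52 - 77 + 42*(-31/400)) = 1/(-52 - 77 - 651/200) = 1/(-26451/200) = -200/26451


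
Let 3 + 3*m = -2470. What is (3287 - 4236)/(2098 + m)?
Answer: -2847/3821 ≈ -0.74509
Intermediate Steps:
m = -2473/3 (m = -1 + (1/3)*(-2470) = -1 - 2470/3 = -2473/3 ≈ -824.33)
(3287 - 4236)/(2098 + m) = (3287 - 4236)/(2098 - 2473/3) = -949/3821/3 = -949*3/3821 = -2847/3821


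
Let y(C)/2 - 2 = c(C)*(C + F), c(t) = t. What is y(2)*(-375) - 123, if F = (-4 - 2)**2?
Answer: -58623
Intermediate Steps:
F = 36 (F = (-6)**2 = 36)
y(C) = 4 + 2*C*(36 + C) (y(C) = 4 + 2*(C*(C + 36)) = 4 + 2*(C*(36 + C)) = 4 + 2*C*(36 + C))
y(2)*(-375) - 123 = (4 + 2*2**2 + 72*2)*(-375) - 123 = (4 + 2*4 + 144)*(-375) - 123 = (4 + 8 + 144)*(-375) - 123 = 156*(-375) - 123 = -58500 - 123 = -58623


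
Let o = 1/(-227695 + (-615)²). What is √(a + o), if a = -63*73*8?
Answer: I*√833680262722270/150530 ≈ 191.81*I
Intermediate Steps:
o = 1/150530 (o = 1/(-227695 + 378225) = 1/150530 ≈ 6.6432e-6)
a = -36792 (a = -4599*8 = -36792)
√(a + o) = √(-36792 + 1/150530) = √(-5538299759/150530) = I*√833680262722270/150530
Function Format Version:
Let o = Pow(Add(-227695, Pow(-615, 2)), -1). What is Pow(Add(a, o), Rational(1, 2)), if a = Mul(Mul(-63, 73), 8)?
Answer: Mul(Rational(1, 150530), I, Pow(833680262722270, Rational(1, 2))) ≈ Mul(191.81, I)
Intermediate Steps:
o = Rational(1, 150530) (o = Pow(Add(-227695, 378225), -1) = Pow(150530, -1) = Rational(1, 150530) ≈ 6.6432e-6)
a = -36792 (a = Mul(-4599, 8) = -36792)
Pow(Add(a, o), Rational(1, 2)) = Pow(Add(-36792, Rational(1, 150530)), Rational(1, 2)) = Pow(Rational(-5538299759, 150530), Rational(1, 2)) = Mul(Rational(1, 150530), I, Pow(833680262722270, Rational(1, 2)))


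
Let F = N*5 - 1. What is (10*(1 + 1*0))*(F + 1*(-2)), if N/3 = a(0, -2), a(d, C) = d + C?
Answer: -330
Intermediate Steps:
a(d, C) = C + d
N = -6 (N = 3*(-2 + 0) = 3*(-2) = -6)
F = -31 (F = -6*5 - 1 = -30 - 1 = -31)
(10*(1 + 1*0))*(F + 1*(-2)) = (10*(1 + 1*0))*(-31 + 1*(-2)) = (10*(1 + 0))*(-31 - 2) = (10*1)*(-33) = 10*(-33) = -330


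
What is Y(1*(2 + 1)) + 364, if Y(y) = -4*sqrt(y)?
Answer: 364 - 4*sqrt(3) ≈ 357.07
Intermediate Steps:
Y(1*(2 + 1)) + 364 = -4*sqrt(2 + 1) + 364 = -4*sqrt(3) + 364 = 364 - 4*sqrt(3)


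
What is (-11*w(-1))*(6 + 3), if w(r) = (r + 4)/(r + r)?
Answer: 297/2 ≈ 148.50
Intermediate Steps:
w(r) = (4 + r)/(2*r) (w(r) = (4 + r)/((2*r)) = (4 + r)*(1/(2*r)) = (4 + r)/(2*r))
(-11*w(-1))*(6 + 3) = (-11*(4 - 1)/(2*(-1)))*(6 + 3) = -11*(-1)*3/2*9 = -11*(-3/2)*9 = (33/2)*9 = 297/2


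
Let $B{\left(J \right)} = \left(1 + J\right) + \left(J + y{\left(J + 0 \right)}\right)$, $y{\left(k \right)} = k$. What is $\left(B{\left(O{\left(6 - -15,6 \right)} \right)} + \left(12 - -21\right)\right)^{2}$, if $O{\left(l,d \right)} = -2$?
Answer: $784$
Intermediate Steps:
$B{\left(J \right)} = 1 + 3 J$ ($B{\left(J \right)} = \left(1 + J\right) + \left(J + \left(J + 0\right)\right) = \left(1 + J\right) + \left(J + J\right) = \left(1 + J\right) + 2 J = 1 + 3 J$)
$\left(B{\left(O{\left(6 - -15,6 \right)} \right)} + \left(12 - -21\right)\right)^{2} = \left(\left(1 + 3 \left(-2\right)\right) + \left(12 - -21\right)\right)^{2} = \left(\left(1 - 6\right) + \left(12 + 21\right)\right)^{2} = \left(-5 + 33\right)^{2} = 28^{2} = 784$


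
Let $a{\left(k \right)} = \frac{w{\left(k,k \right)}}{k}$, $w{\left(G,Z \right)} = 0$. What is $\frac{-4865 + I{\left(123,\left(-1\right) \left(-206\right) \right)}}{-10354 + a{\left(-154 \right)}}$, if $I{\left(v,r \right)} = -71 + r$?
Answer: $\frac{2365}{5177} \approx 0.45683$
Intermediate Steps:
$a{\left(k \right)} = 0$ ($a{\left(k \right)} = \frac{0}{k} = 0$)
$\frac{-4865 + I{\left(123,\left(-1\right) \left(-206\right) \right)}}{-10354 + a{\left(-154 \right)}} = \frac{-4865 - -135}{-10354 + 0} = \frac{-4865 + \left(-71 + 206\right)}{-10354} = \left(-4865 + 135\right) \left(- \frac{1}{10354}\right) = \left(-4730\right) \left(- \frac{1}{10354}\right) = \frac{2365}{5177}$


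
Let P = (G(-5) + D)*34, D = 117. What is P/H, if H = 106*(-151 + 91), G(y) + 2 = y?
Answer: -187/318 ≈ -0.58805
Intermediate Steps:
G(y) = -2 + y
H = -6360 (H = 106*(-60) = -6360)
P = 3740 (P = ((-2 - 5) + 117)*34 = (-7 + 117)*34 = 110*34 = 3740)
P/H = 3740/(-6360) = 3740*(-1/6360) = -187/318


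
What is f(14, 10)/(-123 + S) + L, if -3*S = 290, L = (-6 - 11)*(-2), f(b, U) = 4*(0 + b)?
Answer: 22238/659 ≈ 33.745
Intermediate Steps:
f(b, U) = 4*b
L = 34 (L = -17*(-2) = 34)
S = -290/3 (S = -⅓*290 = -290/3 ≈ -96.667)
f(14, 10)/(-123 + S) + L = (4*14)/(-123 - 290/3) + 34 = 56/(-659/3) + 34 = 56*(-3/659) + 34 = -168/659 + 34 = 22238/659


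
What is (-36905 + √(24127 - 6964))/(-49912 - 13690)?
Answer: 3355/5782 - 3*√1907/63602 ≈ 0.57819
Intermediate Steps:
(-36905 + √(24127 - 6964))/(-49912 - 13690) = (-36905 + √17163)/(-63602) = (-36905 + 3*√1907)*(-1/63602) = 3355/5782 - 3*√1907/63602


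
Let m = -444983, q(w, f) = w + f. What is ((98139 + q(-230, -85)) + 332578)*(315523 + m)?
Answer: -55719842920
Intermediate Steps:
q(w, f) = f + w
((98139 + q(-230, -85)) + 332578)*(315523 + m) = ((98139 + (-85 - 230)) + 332578)*(315523 - 444983) = ((98139 - 315) + 332578)*(-129460) = (97824 + 332578)*(-129460) = 430402*(-129460) = -55719842920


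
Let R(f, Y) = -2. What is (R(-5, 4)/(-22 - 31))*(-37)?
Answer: -74/53 ≈ -1.3962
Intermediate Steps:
(R(-5, 4)/(-22 - 31))*(-37) = -2/(-22 - 31)*(-37) = -2/(-53)*(-37) = -2*(-1/53)*(-37) = (2/53)*(-37) = -74/53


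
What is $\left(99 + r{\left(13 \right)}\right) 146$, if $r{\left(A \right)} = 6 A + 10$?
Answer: $27302$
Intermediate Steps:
$r{\left(A \right)} = 10 + 6 A$
$\left(99 + r{\left(13 \right)}\right) 146 = \left(99 + \left(10 + 6 \cdot 13\right)\right) 146 = \left(99 + \left(10 + 78\right)\right) 146 = \left(99 + 88\right) 146 = 187 \cdot 146 = 27302$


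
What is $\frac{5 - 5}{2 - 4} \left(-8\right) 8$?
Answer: $0$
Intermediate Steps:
$\frac{5 - 5}{2 - 4} \left(-8\right) 8 = \frac{0}{-2} \left(-8\right) 8 = 0 \left(- \frac{1}{2}\right) \left(-8\right) 8 = 0 \left(-8\right) 8 = 0 \cdot 8 = 0$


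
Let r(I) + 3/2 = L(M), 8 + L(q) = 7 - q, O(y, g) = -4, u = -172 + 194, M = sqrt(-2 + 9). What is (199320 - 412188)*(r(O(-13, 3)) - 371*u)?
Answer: 1737960786 + 212868*sqrt(7) ≈ 1.7385e+9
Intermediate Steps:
M = sqrt(7) ≈ 2.6458
u = 22
L(q) = -1 - q (L(q) = -8 + (7 - q) = -1 - q)
r(I) = -5/2 - sqrt(7) (r(I) = -3/2 + (-1 - sqrt(7)) = -5/2 - sqrt(7))
(199320 - 412188)*(r(O(-13, 3)) - 371*u) = (199320 - 412188)*((-5/2 - sqrt(7)) - 371*22) = -212868*((-5/2 - sqrt(7)) - 8162) = -212868*(-16329/2 - sqrt(7)) = 1737960786 + 212868*sqrt(7)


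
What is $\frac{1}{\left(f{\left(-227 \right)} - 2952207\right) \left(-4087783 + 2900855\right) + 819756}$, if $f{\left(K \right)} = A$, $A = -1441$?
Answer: $\frac{1}{3505768333100} \approx 2.8524 \cdot 10^{-13}$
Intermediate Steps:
$f{\left(K \right)} = -1441$
$\frac{1}{\left(f{\left(-227 \right)} - 2952207\right) \left(-4087783 + 2900855\right) + 819756} = \frac{1}{\left(-1441 - 2952207\right) \left(-4087783 + 2900855\right) + 819756} = \frac{1}{\left(-1441 - 2952207\right) \left(-1186928\right) + 819756} = \frac{1}{\left(-2953648\right) \left(-1186928\right) + 819756} = \frac{1}{3505767513344 + 819756} = \frac{1}{3505768333100}$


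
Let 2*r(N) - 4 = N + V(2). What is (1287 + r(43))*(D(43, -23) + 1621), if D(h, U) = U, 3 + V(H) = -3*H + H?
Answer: 2088586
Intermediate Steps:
V(H) = -3 - 2*H (V(H) = -3 + (-3*H + H) = -3 - 2*H)
r(N) = -3/2 + N/2 (r(N) = 2 + (N + (-3 - 2*2))/2 = 2 + (N + (-3 - 4))/2 = 2 + (N - 7)/2 = 2 + (-7 + N)/2 = 2 + (-7/2 + N/2) = -3/2 + N/2)
(1287 + r(43))*(D(43, -23) + 1621) = (1287 + (-3/2 + (½)*43))*(-23 + 1621) = (1287 + (-3/2 + 43/2))*1598 = (1287 + 20)*1598 = 1307*1598 = 2088586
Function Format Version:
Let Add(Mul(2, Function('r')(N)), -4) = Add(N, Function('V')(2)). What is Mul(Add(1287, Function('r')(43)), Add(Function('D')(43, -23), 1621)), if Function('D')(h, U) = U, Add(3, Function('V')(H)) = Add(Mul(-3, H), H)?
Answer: 2088586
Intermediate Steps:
Function('V')(H) = Add(-3, Mul(-2, H)) (Function('V')(H) = Add(-3, Add(Mul(-3, H), H)) = Add(-3, Mul(-2, H)))
Function('r')(N) = Add(Rational(-3, 2), Mul(Rational(1, 2), N)) (Function('r')(N) = Add(2, Mul(Rational(1, 2), Add(N, Add(-3, Mul(-2, 2))))) = Add(2, Mul(Rational(1, 2), Add(N, Add(-3, -4)))) = Add(2, Mul(Rational(1, 2), Add(N, -7))) = Add(2, Mul(Rational(1, 2), Add(-7, N))) = Add(2, Add(Rational(-7, 2), Mul(Rational(1, 2), N))) = Add(Rational(-3, 2), Mul(Rational(1, 2), N)))
Mul(Add(1287, Function('r')(43)), Add(Function('D')(43, -23), 1621)) = Mul(Add(1287, Add(Rational(-3, 2), Mul(Rational(1, 2), 43))), Add(-23, 1621)) = Mul(Add(1287, Add(Rational(-3, 2), Rational(43, 2))), 1598) = Mul(Add(1287, 20), 1598) = Mul(1307, 1598) = 2088586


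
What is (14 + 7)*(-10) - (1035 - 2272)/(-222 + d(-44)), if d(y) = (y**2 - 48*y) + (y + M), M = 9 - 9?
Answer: -792983/3782 ≈ -209.67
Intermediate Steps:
M = 0
d(y) = y**2 - 47*y (d(y) = (y**2 - 48*y) + (y + 0) = (y**2 - 48*y) + y = y**2 - 47*y)
(14 + 7)*(-10) - (1035 - 2272)/(-222 + d(-44)) = (14 + 7)*(-10) - (1035 - 2272)/(-222 - 44*(-47 - 44)) = 21*(-10) - (-1237)/(-222 - 44*(-91)) = -210 - (-1237)/(-222 + 4004) = -210 - (-1237)/3782 = -210 - 1*(-1237/3782) = -210 + 1237/3782 = -792983/3782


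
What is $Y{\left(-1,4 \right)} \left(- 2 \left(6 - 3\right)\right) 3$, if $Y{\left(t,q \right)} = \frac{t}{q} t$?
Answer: $- \frac{9}{2} \approx -4.5$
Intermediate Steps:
$Y{\left(t,q \right)} = \frac{t^{2}}{q}$
$Y{\left(-1,4 \right)} \left(- 2 \left(6 - 3\right)\right) 3 = \frac{\left(-1\right)^{2}}{4} \left(- 2 \left(6 - 3\right)\right) 3 = \frac{1}{4} \cdot 1 \left(\left(-2\right) 3\right) 3 = \frac{1}{4} \left(-6\right) 3 = \left(- \frac{3}{2}\right) 3 = - \frac{9}{2}$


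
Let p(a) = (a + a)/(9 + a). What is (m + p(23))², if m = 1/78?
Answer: 819025/389376 ≈ 2.1034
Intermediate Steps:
p(a) = 2*a/(9 + a) (p(a) = (2*a)/(9 + a) = 2*a/(9 + a))
m = 1/78 ≈ 0.012821
(m + p(23))² = (1/78 + 2*23/(9 + 23))² = (1/78 + 2*23/32)² = (1/78 + 2*23*(1/32))² = (1/78 + 23/16)² = (905/624)² = 819025/389376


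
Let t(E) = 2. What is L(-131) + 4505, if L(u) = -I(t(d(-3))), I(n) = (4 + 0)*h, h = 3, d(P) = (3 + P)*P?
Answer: 4493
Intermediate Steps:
d(P) = P*(3 + P)
I(n) = 12 (I(n) = (4 + 0)*3 = 4*3 = 12)
L(u) = -12 (L(u) = -1*12 = -12)
L(-131) + 4505 = -12 + 4505 = 4493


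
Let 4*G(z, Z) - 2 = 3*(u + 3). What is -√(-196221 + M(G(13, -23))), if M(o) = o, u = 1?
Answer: -I*√784870/2 ≈ -442.96*I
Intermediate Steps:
G(z, Z) = 7/2 (G(z, Z) = ½ + (3*(1 + 3))/4 = ½ + (3*4)/4 = ½ + (¼)*12 = ½ + 3 = 7/2)
-√(-196221 + M(G(13, -23))) = -√(-196221 + 7/2) = -√(-392435/2) = -I*√784870/2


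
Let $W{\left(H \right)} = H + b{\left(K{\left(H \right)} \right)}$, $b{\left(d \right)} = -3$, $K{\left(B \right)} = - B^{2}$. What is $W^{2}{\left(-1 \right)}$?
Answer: $16$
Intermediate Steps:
$W{\left(H \right)} = -3 + H$ ($W{\left(H \right)} = H - 3 = -3 + H$)
$W^{2}{\left(-1 \right)} = \left(-3 - 1\right)^{2} = \left(-4\right)^{2} = 16$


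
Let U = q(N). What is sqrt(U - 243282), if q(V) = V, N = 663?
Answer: I*sqrt(242619) ≈ 492.56*I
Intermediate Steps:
U = 663
sqrt(U - 243282) = sqrt(663 - 243282) = sqrt(-242619) = I*sqrt(242619)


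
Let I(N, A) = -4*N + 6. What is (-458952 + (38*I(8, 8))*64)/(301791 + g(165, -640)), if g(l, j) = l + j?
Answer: -130546/75329 ≈ -1.7330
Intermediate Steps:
I(N, A) = 6 - 4*N
g(l, j) = j + l
(-458952 + (38*I(8, 8))*64)/(301791 + g(165, -640)) = (-458952 + (38*(6 - 4*8))*64)/(301791 + (-640 + 165)) = (-458952 + (38*(6 - 32))*64)/(301791 - 475) = (-458952 + (38*(-26))*64)/301316 = (-458952 - 988*64)*(1/301316) = (-458952 - 63232)*(1/301316) = -522184*1/301316 = -130546/75329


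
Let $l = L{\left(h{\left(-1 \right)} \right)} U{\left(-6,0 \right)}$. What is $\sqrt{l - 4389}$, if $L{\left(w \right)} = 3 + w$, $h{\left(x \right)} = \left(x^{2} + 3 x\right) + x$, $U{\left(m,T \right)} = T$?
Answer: $i \sqrt{4389} \approx 66.25 i$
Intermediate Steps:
$h{\left(x \right)} = x^{2} + 4 x$
$l = 0$ ($l = \left(3 - \left(4 - 1\right)\right) 0 = \left(3 - 3\right) 0 = 0 \cdot 0 = 0$)
$\sqrt{l - 4389} = \sqrt{0 - 4389} = \sqrt{-4389} = i \sqrt{4389}$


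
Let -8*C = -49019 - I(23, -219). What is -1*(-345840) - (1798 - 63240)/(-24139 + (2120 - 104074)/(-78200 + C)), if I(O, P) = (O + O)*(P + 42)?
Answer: 4881085114681034/14113812865 ≈ 3.4584e+5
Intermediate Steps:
I(O, P) = 2*O*(42 + P) (I(O, P) = (2*O)*(42 + P) = 2*O*(42 + P))
C = 40877/8 (C = -(-49019 - 2*23*(42 - 219))/8 = -(-49019 - 2*23*(-177))/8 = -(-49019 - 1*(-8142))/8 = -(-49019 + 8142)/8 = -1/8*(-40877) = 40877/8 ≈ 5109.6)
-1*(-345840) - (1798 - 63240)/(-24139 + (2120 - 104074)/(-78200 + C)) = -1*(-345840) - (1798 - 63240)/(-24139 + (2120 - 104074)/(-78200 + 40877/8)) = 345840 - (-61442)/(-24139 - 101954/(-584723/8)) = 345840 - (-61442)/(-24139 - 101954*(-8/584723)) = 345840 - (-61442)/(-24139 + 815632/584723) = 345840 - (-61442)/(-14113812865/584723) = 345840 - (-61442)*(-584723)/14113812865 = 345840 - 1*35926550566/14113812865 = 345840 - 35926550566/14113812865 = 4881085114681034/14113812865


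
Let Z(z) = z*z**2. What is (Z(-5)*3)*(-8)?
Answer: 3000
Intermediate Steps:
Z(z) = z**3
(Z(-5)*3)*(-8) = ((-5)**3*3)*(-8) = -125*3*(-8) = -375*(-8) = 3000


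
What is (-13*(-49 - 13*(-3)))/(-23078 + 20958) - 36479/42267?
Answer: -8283019/8960604 ≈ -0.92438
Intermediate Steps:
(-13*(-49 - 13*(-3)))/(-23078 + 20958) - 36479/42267 = -13*(-49 + 39)/(-2120) - 36479*1/42267 = -13*(-10)*(-1/2120) - 36479/42267 = 130*(-1/2120) - 36479/42267 = -13/212 - 36479/42267 = -8283019/8960604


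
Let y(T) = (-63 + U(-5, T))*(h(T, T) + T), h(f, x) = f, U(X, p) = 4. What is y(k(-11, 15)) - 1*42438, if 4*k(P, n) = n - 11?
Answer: -42556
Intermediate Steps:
k(P, n) = -11/4 + n/4 (k(P, n) = (n - 11)/4 = (-11 + n)/4 = -11/4 + n/4)
y(T) = -118*T (y(T) = (-63 + 4)*(T + T) = -118*T)
y(k(-11, 15)) - 1*42438 = -118*(-11/4 + (¼)*15) - 1*42438 = -118*(-11/4 + 15/4) - 42438 = -118*1 - 42438 = -118 - 42438 = -42556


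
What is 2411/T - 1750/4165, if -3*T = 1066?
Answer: -914027/126854 ≈ -7.2053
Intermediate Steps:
T = -1066/3 (T = -⅓*1066 = -1066/3 ≈ -355.33)
2411/T - 1750/4165 = 2411/(-1066/3) - 1750/4165 = 2411*(-3/1066) - 1750*1/4165 = -7233/1066 - 50/119 = -914027/126854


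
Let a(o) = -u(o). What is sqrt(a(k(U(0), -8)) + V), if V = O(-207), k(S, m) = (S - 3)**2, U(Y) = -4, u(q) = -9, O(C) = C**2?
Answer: 3*sqrt(4762) ≈ 207.02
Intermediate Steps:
k(S, m) = (-3 + S)**2
a(o) = 9 (a(o) = -1*(-9) = 9)
V = 42849 (V = (-207)**2 = 42849)
sqrt(a(k(U(0), -8)) + V) = sqrt(9 + 42849) = sqrt(42858) = 3*sqrt(4762)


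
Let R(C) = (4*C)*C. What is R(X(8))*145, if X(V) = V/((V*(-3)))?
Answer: 580/9 ≈ 64.444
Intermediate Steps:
X(V) = -⅓ (X(V) = V/((-3*V)) = V*(-1/(3*V)) = -⅓)
R(C) = 4*C²
R(X(8))*145 = (4*(-⅓)²)*145 = (4*(⅑))*145 = (4/9)*145 = 580/9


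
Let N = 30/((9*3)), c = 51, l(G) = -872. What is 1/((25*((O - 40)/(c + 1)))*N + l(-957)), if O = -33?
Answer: -234/213173 ≈ -0.0010977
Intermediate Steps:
N = 10/9 (N = 30/27 = 30*(1/27) = 10/9 ≈ 1.1111)
1/((25*((O - 40)/(c + 1)))*N + l(-957)) = 1/((25*((-33 - 40)/(51 + 1)))*(10/9) - 872) = 1/((25*(-73/52))*(10/9) - 872) = 1/(-1825/52*10/9 - 872) = 1/(-9125/234 - 872) = 1/(-213173/234) = -234/213173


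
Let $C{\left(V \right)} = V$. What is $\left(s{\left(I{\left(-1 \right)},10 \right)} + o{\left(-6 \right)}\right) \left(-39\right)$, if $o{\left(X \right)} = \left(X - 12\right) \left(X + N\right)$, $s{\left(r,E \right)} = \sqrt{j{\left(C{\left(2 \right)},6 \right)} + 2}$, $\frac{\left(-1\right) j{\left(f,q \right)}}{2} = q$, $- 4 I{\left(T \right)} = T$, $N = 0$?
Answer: $-4212 - 39 i \sqrt{10} \approx -4212.0 - 123.33 i$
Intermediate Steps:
$I{\left(T \right)} = - \frac{T}{4}$
$j{\left(f,q \right)} = - 2 q$
$s{\left(r,E \right)} = i \sqrt{10}$ ($s{\left(r,E \right)} = \sqrt{\left(-2\right) 6 + 2} = \sqrt{-12 + 2} = \sqrt{-10} = i \sqrt{10}$)
$o{\left(X \right)} = X \left(-12 + X\right)$ ($o{\left(X \right)} = \left(X - 12\right) \left(X + 0\right) = \left(-12 + X\right) X = X \left(-12 + X\right)$)
$\left(s{\left(I{\left(-1 \right)},10 \right)} + o{\left(-6 \right)}\right) \left(-39\right) = \left(i \sqrt{10} - 6 \left(-12 - 6\right)\right) \left(-39\right) = \left(i \sqrt{10} - -108\right) \left(-39\right) = \left(i \sqrt{10} + 108\right) \left(-39\right) = \left(108 + i \sqrt{10}\right) \left(-39\right) = -4212 - 39 i \sqrt{10}$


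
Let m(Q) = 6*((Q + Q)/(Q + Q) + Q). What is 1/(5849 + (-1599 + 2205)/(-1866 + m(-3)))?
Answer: 313/1830636 ≈ 0.00017098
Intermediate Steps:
m(Q) = 6 + 6*Q (m(Q) = 6*((2*Q)/((2*Q)) + Q) = 6*((2*Q)*(1/(2*Q)) + Q) = 6*(1 + Q) = 6 + 6*Q)
1/(5849 + (-1599 + 2205)/(-1866 + m(-3))) = 1/(5849 + (-1599 + 2205)/(-1866 + (6 + 6*(-3)))) = 1/(5849 + 606/(-1866 + (6 - 18))) = 1/(5849 + 606/(-1866 - 12)) = 1/(5849 + 606/(-1878)) = 1/(5849 + 606*(-1/1878)) = 1/(5849 - 101/313) = 1/(1830636/313) = 313/1830636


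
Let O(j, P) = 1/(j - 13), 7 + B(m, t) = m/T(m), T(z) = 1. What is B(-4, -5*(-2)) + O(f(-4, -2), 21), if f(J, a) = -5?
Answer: -199/18 ≈ -11.056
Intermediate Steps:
B(m, t) = -7 + m (B(m, t) = -7 + m/1 = -7 + m*1 = -7 + m)
O(j, P) = 1/(-13 + j)
B(-4, -5*(-2)) + O(f(-4, -2), 21) = (-7 - 4) + 1/(-13 - 5) = -11 + 1/(-18) = -11 - 1/18 = -199/18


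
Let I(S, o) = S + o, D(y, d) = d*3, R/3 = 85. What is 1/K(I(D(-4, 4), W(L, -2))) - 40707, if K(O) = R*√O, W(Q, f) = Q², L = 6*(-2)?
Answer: -40707 + √39/19890 ≈ -40707.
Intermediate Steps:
L = -12
R = 255 (R = 3*85 = 255)
D(y, d) = 3*d
K(O) = 255*√O
1/K(I(D(-4, 4), W(L, -2))) - 40707 = 1/(255*√(3*4 + (-12)²)) - 40707 = 1/(255*√(12 + 144)) - 40707 = 1/(255*√156) - 40707 = 1/(255*(2*√39)) - 40707 = 1/(510*√39) - 40707 = √39/19890 - 40707 = -40707 + √39/19890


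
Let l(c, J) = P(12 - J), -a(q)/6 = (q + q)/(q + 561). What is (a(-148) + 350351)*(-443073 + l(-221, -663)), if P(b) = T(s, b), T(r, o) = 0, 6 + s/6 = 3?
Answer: -64111218238947/413 ≈ -1.5523e+11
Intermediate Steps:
s = -18 (s = -36 + 6*3 = -36 + 18 = -18)
a(q) = -12*q/(561 + q) (a(q) = -6*(q + q)/(q + 561) = -6*2*q/(561 + q) = -12*q/(561 + q))
P(b) = 0
l(c, J) = 0
(a(-148) + 350351)*(-443073 + l(-221, -663)) = (-12*(-148)/(561 - 148) + 350351)*(-443073 + 0) = (-12*(-148)/413 + 350351)*(-443073) = (-12*(-148)*1/413 + 350351)*(-443073) = (1776/413 + 350351)*(-443073) = (144696739/413)*(-443073) = -64111218238947/413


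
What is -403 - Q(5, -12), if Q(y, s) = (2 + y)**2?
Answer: -452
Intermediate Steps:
-403 - Q(5, -12) = -403 - (2 + 5)**2 = -403 - 1*7**2 = -403 - 1*49 = -403 - 49 = -452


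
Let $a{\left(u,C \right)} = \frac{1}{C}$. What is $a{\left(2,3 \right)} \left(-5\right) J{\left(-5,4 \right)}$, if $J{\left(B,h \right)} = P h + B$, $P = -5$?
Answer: $\frac{125}{3} \approx 41.667$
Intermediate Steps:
$J{\left(B,h \right)} = B - 5 h$ ($J{\left(B,h \right)} = - 5 h + B = B - 5 h$)
$a{\left(2,3 \right)} \left(-5\right) J{\left(-5,4 \right)} = \frac{1}{3} \left(-5\right) \left(-5 - 20\right) = \left(- \frac{5}{3}\right) \left(-25\right) = \frac{125}{3}$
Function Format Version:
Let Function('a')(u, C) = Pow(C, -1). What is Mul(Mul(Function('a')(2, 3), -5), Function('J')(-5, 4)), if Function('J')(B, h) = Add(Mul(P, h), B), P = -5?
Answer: Rational(125, 3) ≈ 41.667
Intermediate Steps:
Function('J')(B, h) = Add(B, Mul(-5, h)) (Function('J')(B, h) = Add(Mul(-5, h), B) = Add(B, Mul(-5, h)))
Mul(Mul(Function('a')(2, 3), -5), Function('J')(-5, 4)) = Mul(Mul(Pow(3, -1), -5), Add(-5, Mul(-5, 4))) = Mul(Mul(Rational(1, 3), -5), Add(-5, -20)) = Mul(Rational(-5, 3), -25) = Rational(125, 3)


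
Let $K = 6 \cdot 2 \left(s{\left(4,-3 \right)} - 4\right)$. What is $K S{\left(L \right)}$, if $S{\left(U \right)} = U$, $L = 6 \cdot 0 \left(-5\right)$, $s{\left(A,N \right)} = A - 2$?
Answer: $0$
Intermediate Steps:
$s{\left(A,N \right)} = -2 + A$ ($s{\left(A,N \right)} = A - 2 = -2 + A$)
$L = 0$ ($L = 0 \left(-5\right) = 0$)
$K = -24$ ($K = 6 \cdot 2 \left(\left(-2 + 4\right) - 4\right) = 6 \cdot 2 \left(2 - 4\right) = 6 \cdot 2 \left(-2\right) = 6 \left(-4\right) = -24$)
$K S{\left(L \right)} = \left(-24\right) 0 = 0$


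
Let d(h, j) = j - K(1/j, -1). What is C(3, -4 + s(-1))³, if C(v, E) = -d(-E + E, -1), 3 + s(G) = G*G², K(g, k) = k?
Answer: 0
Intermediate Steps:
s(G) = -3 + G³ (s(G) = -3 + G*G² = -3 + G³)
d(h, j) = 1 + j (d(h, j) = j - 1*(-1) = j + 1 = 1 + j)
C(v, E) = 0 (C(v, E) = -(1 - 1) = -1*0 = 0)
C(3, -4 + s(-1))³ = 0³ = 0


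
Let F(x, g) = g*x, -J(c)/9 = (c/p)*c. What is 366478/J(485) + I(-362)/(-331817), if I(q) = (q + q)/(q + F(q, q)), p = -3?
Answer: 43898912031236/84529941092475 ≈ 0.51933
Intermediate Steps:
J(c) = 3*c² (J(c) = -9*c/(-3)*c = -9*c*(-⅓)*c = -9*(-c/3)*c = -(-3)*c² = 3*c²)
I(q) = 2*q/(q + q²) (I(q) = (q + q)/(q + q*q) = (2*q)/(q + q²) = 2*q/(q + q²))
366478/J(485) + I(-362)/(-331817) = 366478/((3*485²)) + (2/(1 - 362))/(-331817) = 366478/((3*235225)) + (2/(-361))*(-1/331817) = 366478/705675 + (2*(-1/361))*(-1/331817) = 366478*(1/705675) - 2/361*(-1/331817) = 366478/705675 + 2/119785937 = 43898912031236/84529941092475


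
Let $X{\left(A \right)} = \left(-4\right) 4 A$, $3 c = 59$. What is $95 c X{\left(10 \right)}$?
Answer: $- \frac{896800}{3} \approx -2.9893 \cdot 10^{5}$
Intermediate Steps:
$c = \frac{59}{3}$ ($c = \frac{1}{3} \cdot 59 = \frac{59}{3} \approx 19.667$)
$X{\left(A \right)} = - 16 A$
$95 c X{\left(10 \right)} = 95 \cdot \frac{59}{3} \left(\left(-16\right) 10\right) = \frac{5605}{3} \left(-160\right) = - \frac{896800}{3}$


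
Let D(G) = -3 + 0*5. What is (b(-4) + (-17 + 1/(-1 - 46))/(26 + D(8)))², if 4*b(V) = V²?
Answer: 12418576/1168561 ≈ 10.627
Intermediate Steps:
D(G) = -3 (D(G) = -3 + 0 = -3)
b(V) = V²/4
(b(-4) + (-17 + 1/(-1 - 46))/(26 + D(8)))² = ((¼)*(-4)² + (-17 + 1/(-1 - 46))/(26 - 3))² = ((¼)*16 + (-17 + 1/(-47))/23)² = (4 + (-17 - 1/47)*(1/23))² = (4 - 800/47*1/23)² = (4 - 800/1081)² = (3524/1081)² = 12418576/1168561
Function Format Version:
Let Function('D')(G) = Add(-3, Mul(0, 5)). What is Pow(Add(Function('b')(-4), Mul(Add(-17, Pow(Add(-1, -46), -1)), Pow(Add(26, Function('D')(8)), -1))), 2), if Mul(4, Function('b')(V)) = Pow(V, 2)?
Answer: Rational(12418576, 1168561) ≈ 10.627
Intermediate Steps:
Function('D')(G) = -3 (Function('D')(G) = Add(-3, 0) = -3)
Function('b')(V) = Mul(Rational(1, 4), Pow(V, 2))
Pow(Add(Function('b')(-4), Mul(Add(-17, Pow(Add(-1, -46), -1)), Pow(Add(26, Function('D')(8)), -1))), 2) = Pow(Add(Mul(Rational(1, 4), Pow(-4, 2)), Mul(Add(-17, Pow(Add(-1, -46), -1)), Pow(Add(26, -3), -1))), 2) = Pow(Add(Mul(Rational(1, 4), 16), Mul(Add(-17, Pow(-47, -1)), Pow(23, -1))), 2) = Pow(Add(4, Mul(Add(-17, Rational(-1, 47)), Rational(1, 23))), 2) = Pow(Add(4, Mul(Rational(-800, 47), Rational(1, 23))), 2) = Pow(Add(4, Rational(-800, 1081)), 2) = Pow(Rational(3524, 1081), 2) = Rational(12418576, 1168561)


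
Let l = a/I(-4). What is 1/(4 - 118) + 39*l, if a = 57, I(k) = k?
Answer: -126713/228 ≈ -555.76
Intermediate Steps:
l = -57/4 (l = 57/(-4) = 57*(-¼) = -57/4 ≈ -14.250)
1/(4 - 118) + 39*l = 1/(4 - 118) + 39*(-57/4) = 1/(-114) - 2223/4 = -1/114 - 2223/4 = -126713/228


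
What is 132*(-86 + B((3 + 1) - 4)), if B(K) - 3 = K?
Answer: -10956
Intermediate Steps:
B(K) = 3 + K
132*(-86 + B((3 + 1) - 4)) = 132*(-86 + (3 + ((3 + 1) - 4))) = 132*(-86 + (3 + (4 - 4))) = 132*(-86 + (3 + 0)) = 132*(-86 + 3) = 132*(-83) = -10956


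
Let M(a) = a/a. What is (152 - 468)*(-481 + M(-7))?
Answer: 151680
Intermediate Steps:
M(a) = 1
(152 - 468)*(-481 + M(-7)) = (152 - 468)*(-481 + 1) = -316*(-480) = 151680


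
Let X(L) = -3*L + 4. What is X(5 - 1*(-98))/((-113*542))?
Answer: 305/61246 ≈ 0.0049799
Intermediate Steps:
X(L) = 4 - 3*L
X(5 - 1*(-98))/((-113*542)) = (4 - 3*(5 - 1*(-98)))/((-113*542)) = (4 - 3*(5 + 98))/(-61246) = (4 - 3*103)*(-1/61246) = (4 - 309)*(-1/61246) = -305*(-1/61246) = 305/61246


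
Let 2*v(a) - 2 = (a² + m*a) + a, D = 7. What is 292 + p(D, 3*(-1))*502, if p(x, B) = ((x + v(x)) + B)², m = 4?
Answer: 1109210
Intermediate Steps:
v(a) = 1 + a²/2 + 5*a/2 (v(a) = 1 + ((a² + 4*a) + a)/2 = 1 + (a² + 5*a)/2 = 1 + (a²/2 + 5*a/2) = 1 + a²/2 + 5*a/2)
p(x, B) = (1 + B + x²/2 + 7*x/2)² (p(x, B) = ((x + (1 + x²/2 + 5*x/2)) + B)² = ((1 + x²/2 + 7*x/2) + B)² = (1 + B + x²/2 + 7*x/2)²)
292 + p(D, 3*(-1))*502 = 292 + ((2 + 7² + 2*(3*(-1)) + 7*7)²/4)*502 = 292 + ((2 + 49 + 2*(-3) + 49)²/4)*502 = 292 + ((2 + 49 - 6 + 49)²/4)*502 = 292 + ((¼)*94²)*502 = 292 + ((¼)*8836)*502 = 292 + 2209*502 = 292 + 1108918 = 1109210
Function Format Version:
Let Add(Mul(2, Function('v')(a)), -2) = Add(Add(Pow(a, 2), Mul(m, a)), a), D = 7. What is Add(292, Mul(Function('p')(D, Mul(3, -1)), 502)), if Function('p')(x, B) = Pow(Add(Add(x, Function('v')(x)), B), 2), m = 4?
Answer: 1109210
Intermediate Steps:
Function('v')(a) = Add(1, Mul(Rational(1, 2), Pow(a, 2)), Mul(Rational(5, 2), a)) (Function('v')(a) = Add(1, Mul(Rational(1, 2), Add(Add(Pow(a, 2), Mul(4, a)), a))) = Add(1, Mul(Rational(1, 2), Add(Pow(a, 2), Mul(5, a)))) = Add(1, Add(Mul(Rational(1, 2), Pow(a, 2)), Mul(Rational(5, 2), a))) = Add(1, Mul(Rational(1, 2), Pow(a, 2)), Mul(Rational(5, 2), a)))
Function('p')(x, B) = Pow(Add(1, B, Mul(Rational(1, 2), Pow(x, 2)), Mul(Rational(7, 2), x)), 2) (Function('p')(x, B) = Pow(Add(Add(x, Add(1, Mul(Rational(1, 2), Pow(x, 2)), Mul(Rational(5, 2), x))), B), 2) = Pow(Add(Add(1, Mul(Rational(1, 2), Pow(x, 2)), Mul(Rational(7, 2), x)), B), 2) = Pow(Add(1, B, Mul(Rational(1, 2), Pow(x, 2)), Mul(Rational(7, 2), x)), 2))
Add(292, Mul(Function('p')(D, Mul(3, -1)), 502)) = Add(292, Mul(Mul(Rational(1, 4), Pow(Add(2, Pow(7, 2), Mul(2, Mul(3, -1)), Mul(7, 7)), 2)), 502)) = Add(292, Mul(Mul(Rational(1, 4), Pow(Add(2, 49, Mul(2, -3), 49), 2)), 502)) = Add(292, Mul(Mul(Rational(1, 4), Pow(Add(2, 49, -6, 49), 2)), 502)) = Add(292, Mul(Mul(Rational(1, 4), Pow(94, 2)), 502)) = Add(292, Mul(Mul(Rational(1, 4), 8836), 502)) = Add(292, Mul(2209, 502)) = Add(292, 1108918) = 1109210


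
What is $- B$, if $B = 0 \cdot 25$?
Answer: $0$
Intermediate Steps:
$B = 0$
$- B = \left(-1\right) 0 = 0$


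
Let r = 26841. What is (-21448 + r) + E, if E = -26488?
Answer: -21095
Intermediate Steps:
(-21448 + r) + E = (-21448 + 26841) - 26488 = 5393 - 26488 = -21095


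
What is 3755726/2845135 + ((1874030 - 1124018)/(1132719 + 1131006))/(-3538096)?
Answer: 501344089351591433/379791208635527100 ≈ 1.3201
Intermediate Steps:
3755726/2845135 + ((1874030 - 1124018)/(1132719 + 1131006))/(-3538096) = 3755726*(1/2845135) + (750012/2263725)*(-1/3538096) = 3755726/2845135 + (750012*(1/2263725))*(-1/3538096) = 3755726/2845135 + (250004/754575)*(-1/3538096) = 3755726/2845135 - 62501/667439697300 = 501344089351591433/379791208635527100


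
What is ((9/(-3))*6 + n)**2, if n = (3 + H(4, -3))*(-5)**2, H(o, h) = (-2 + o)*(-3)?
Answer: 8649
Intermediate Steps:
H(o, h) = 6 - 3*o
n = -75 (n = (3 + (6 - 3*4))*(-5)**2 = (3 + (6 - 12))*25 = (3 - 6)*25 = -3*25 = -75)
((9/(-3))*6 + n)**2 = ((9/(-3))*6 - 75)**2 = ((9*(-1/3))*6 - 75)**2 = (-3*6 - 75)**2 = (-18 - 75)**2 = (-93)**2 = 8649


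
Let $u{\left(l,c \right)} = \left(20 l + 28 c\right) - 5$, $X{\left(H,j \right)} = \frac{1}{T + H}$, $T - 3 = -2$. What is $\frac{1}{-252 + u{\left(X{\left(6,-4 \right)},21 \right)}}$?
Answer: $\frac{7}{2337} \approx 0.0029953$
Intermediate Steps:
$T = 1$ ($T = 3 - 2 = 1$)
$X{\left(H,j \right)} = \frac{1}{1 + H}$
$u{\left(l,c \right)} = -5 + 20 l + 28 c$
$\frac{1}{-252 + u{\left(X{\left(6,-4 \right)},21 \right)}} = \frac{1}{-252 + \left(-5 + \frac{20}{1 + 6} + 28 \cdot 21\right)} = \frac{1}{-252 + \left(-5 + \frac{20}{7} + 588\right)} = \frac{1}{-252 + \frac{4101}{7}} = \frac{1}{\frac{2337}{7}} = \frac{7}{2337}$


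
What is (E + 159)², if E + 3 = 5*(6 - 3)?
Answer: 29241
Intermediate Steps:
E = 12 (E = -3 + 5*(6 - 3) = -3 + 5*3 = -3 + 15 = 12)
(E + 159)² = (12 + 159)² = 171² = 29241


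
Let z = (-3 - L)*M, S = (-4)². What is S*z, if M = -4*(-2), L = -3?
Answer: 0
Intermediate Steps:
M = 8
S = 16
z = 0 (z = (-3 - 1*(-3))*8 = (-3 + 3)*8 = 0*8 = 0)
S*z = 16*0 = 0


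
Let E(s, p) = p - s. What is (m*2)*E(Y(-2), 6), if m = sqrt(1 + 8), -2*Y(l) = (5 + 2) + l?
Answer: 51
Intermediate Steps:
Y(l) = -7/2 - l/2 (Y(l) = -((5 + 2) + l)/2 = -(7 + l)/2 = -7/2 - l/2)
m = 3 (m = sqrt(9) = 3)
(m*2)*E(Y(-2), 6) = (3*2)*(6 - (-7/2 - 1/2*(-2))) = 6*(6 - (-7/2 + 1)) = 6*(6 - 1*(-5/2)) = 6*(6 + 5/2) = 6*(17/2) = 51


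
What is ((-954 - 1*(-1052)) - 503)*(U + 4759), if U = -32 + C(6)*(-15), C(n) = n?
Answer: -1877985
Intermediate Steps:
U = -122 (U = -32 + 6*(-15) = -32 - 90 = -122)
((-954 - 1*(-1052)) - 503)*(U + 4759) = ((-954 - 1*(-1052)) - 503)*(-122 + 4759) = ((-954 + 1052) - 503)*4637 = (98 - 503)*4637 = -405*4637 = -1877985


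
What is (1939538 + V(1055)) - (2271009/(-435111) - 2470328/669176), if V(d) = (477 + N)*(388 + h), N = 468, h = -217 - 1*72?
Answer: 24665409280761535/12131909939 ≈ 2.0331e+6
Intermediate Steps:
h = -289 (h = -217 - 72 = -289)
V(d) = 93555 (V(d) = (477 + 468)*(388 - 289) = 945*99 = 93555)
(1939538 + V(1055)) - (2271009/(-435111) - 2470328/669176) = (1939538 + 93555) - (2271009/(-435111) - 2470328/669176) = 2033093 - (2271009*(-1/435111) - 2470328*1/669176) = 2033093 - (-757003/145037 - 308791/83647) = 2033093 - 1*(-108107150208/12131909939) = 2033093 + 108107150208/12131909939 = 24665409280761535/12131909939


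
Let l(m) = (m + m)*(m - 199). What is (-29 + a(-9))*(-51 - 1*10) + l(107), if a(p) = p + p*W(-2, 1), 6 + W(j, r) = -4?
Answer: -22860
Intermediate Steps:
W(j, r) = -10 (W(j, r) = -6 - 4 = -10)
a(p) = -9*p (a(p) = p + p*(-10) = p - 10*p = -9*p)
l(m) = 2*m*(-199 + m) (l(m) = (2*m)*(-199 + m) = 2*m*(-199 + m))
(-29 + a(-9))*(-51 - 1*10) + l(107) = (-29 - 9*(-9))*(-51 - 1*10) + 2*107*(-199 + 107) = (-29 + 81)*(-51 - 10) + 2*107*(-92) = 52*(-61) - 19688 = -3172 - 19688 = -22860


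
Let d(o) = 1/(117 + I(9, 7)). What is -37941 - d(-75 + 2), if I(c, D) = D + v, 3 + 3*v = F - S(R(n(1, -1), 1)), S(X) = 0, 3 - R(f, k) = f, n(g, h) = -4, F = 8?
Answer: -14303760/377 ≈ -37941.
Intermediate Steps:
R(f, k) = 3 - f
v = 5/3 (v = -1 + (8 - 1*0)/3 = -1 + (8 + 0)/3 = -1 + (⅓)*8 = -1 + 8/3 = 5/3 ≈ 1.6667)
I(c, D) = 5/3 + D (I(c, D) = D + 5/3 = 5/3 + D)
d(o) = 3/377 (d(o) = 1/(117 + (5/3 + 7)) = 1/(117 + 26/3) = 1/(377/3) = 3/377)
-37941 - d(-75 + 2) = -37941 - 1*3/377 = -37941 - 3/377 = -14303760/377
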